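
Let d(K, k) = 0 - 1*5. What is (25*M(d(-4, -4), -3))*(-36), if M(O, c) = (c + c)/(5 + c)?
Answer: 2700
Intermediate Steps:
d(K, k) = -5 (d(K, k) = 0 - 5 = -5)
M(O, c) = 2*c/(5 + c) (M(O, c) = (2*c)/(5 + c) = 2*c/(5 + c))
(25*M(d(-4, -4), -3))*(-36) = (25*(2*(-3)/(5 - 3)))*(-36) = (25*(2*(-3)/2))*(-36) = (25*(2*(-3)*(½)))*(-36) = (25*(-3))*(-36) = -75*(-36) = 2700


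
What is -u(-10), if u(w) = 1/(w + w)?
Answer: 1/20 ≈ 0.050000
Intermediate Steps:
u(w) = 1/(2*w)
-u(-10) = -1/(2*(-10)) = -(-1)/(2*10) = -1*(-1/20) = 1/20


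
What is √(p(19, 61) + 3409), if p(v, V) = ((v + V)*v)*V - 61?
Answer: 2*√24017 ≈ 309.95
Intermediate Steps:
p(v, V) = -61 + V*v*(V + v) (p(v, V) = ((V + v)*v)*V - 61 = (v*(V + v))*V - 61 = V*v*(V + v) - 61 = -61 + V*v*(V + v))
√(p(19, 61) + 3409) = √((-61 + 61*19² + 19*61²) + 3409) = √((-61 + 61*361 + 19*3721) + 3409) = √((-61 + 22021 + 70699) + 3409) = √(92659 + 3409) = √96068 = 2*√24017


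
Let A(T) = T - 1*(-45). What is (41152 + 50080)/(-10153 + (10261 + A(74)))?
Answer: 91232/227 ≈ 401.90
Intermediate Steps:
A(T) = 45 + T (A(T) = T + 45 = 45 + T)
(41152 + 50080)/(-10153 + (10261 + A(74))) = (41152 + 50080)/(-10153 + (10261 + (45 + 74))) = 91232/(-10153 + (10261 + 119)) = 91232/(-10153 + 10380) = 91232/227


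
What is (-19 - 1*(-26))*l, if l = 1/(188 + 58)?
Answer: 7/246 ≈ 0.028455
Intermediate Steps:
l = 1/246 ≈ 0.0040650
(-19 - 1*(-26))*l = (-19 - 1*(-26))*(1/246) = (-19 + 26)*(1/246) = 7*(1/246) = 7/246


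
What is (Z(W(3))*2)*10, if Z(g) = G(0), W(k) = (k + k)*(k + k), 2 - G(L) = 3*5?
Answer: -260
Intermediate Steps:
G(L) = -13 (G(L) = 2 - 3*5 = 2 - 1*15 = 2 - 15 = -13)
W(k) = 4*k**2 (W(k) = (2*k)*(2*k) = 4*k**2)
Z(g) = -13
(Z(W(3))*2)*10 = -13*2*10 = -26*10 = -260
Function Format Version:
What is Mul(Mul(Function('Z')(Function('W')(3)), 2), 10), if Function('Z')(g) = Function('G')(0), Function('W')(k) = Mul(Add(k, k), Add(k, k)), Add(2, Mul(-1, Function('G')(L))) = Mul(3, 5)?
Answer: -260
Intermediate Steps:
Function('G')(L) = -13 (Function('G')(L) = Add(2, Mul(-1, Mul(3, 5))) = Add(2, Mul(-1, 15)) = Add(2, -15) = -13)
Function('W')(k) = Mul(4, Pow(k, 2)) (Function('W')(k) = Mul(Mul(2, k), Mul(2, k)) = Mul(4, Pow(k, 2)))
Function('Z')(g) = -13
Mul(Mul(Function('Z')(Function('W')(3)), 2), 10) = Mul(Mul(-13, 2), 10) = Mul(-26, 10) = -260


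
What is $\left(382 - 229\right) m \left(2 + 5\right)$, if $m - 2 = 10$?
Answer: $12852$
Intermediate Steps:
$m = 12$ ($m = 2 + 10 = 12$)
$\left(382 - 229\right) m \left(2 + 5\right) = \left(382 - 229\right) 12 \left(2 + 5\right) = 153 \cdot 12 \cdot 7 = 153 \cdot 84 = 12852$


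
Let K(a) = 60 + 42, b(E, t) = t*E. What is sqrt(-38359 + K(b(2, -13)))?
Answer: I*sqrt(38257) ≈ 195.59*I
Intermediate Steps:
b(E, t) = E*t
K(a) = 102
sqrt(-38359 + K(b(2, -13))) = sqrt(-38359 + 102) = sqrt(-38257) = I*sqrt(38257)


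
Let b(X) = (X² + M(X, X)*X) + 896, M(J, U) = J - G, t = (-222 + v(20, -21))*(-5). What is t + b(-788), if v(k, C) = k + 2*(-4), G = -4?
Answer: 1240682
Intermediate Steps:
v(k, C) = -8 + k (v(k, C) = k - 8 = -8 + k)
t = 1050 (t = (-222 + (-8 + 20))*(-5) = (-222 + 12)*(-5) = -210*(-5) = 1050)
M(J, U) = 4 + J (M(J, U) = J - 1*(-4) = J + 4 = 4 + J)
b(X) = 896 + X² + X*(4 + X) (b(X) = (X² + (4 + X)*X) + 896 = (X² + X*(4 + X)) + 896 = 896 + X² + X*(4 + X))
t + b(-788) = 1050 + (896 + (-788)² - 788*(4 - 788)) = 1050 + (896 + 620944 - 788*(-784)) = 1050 + (896 + 620944 + 617792) = 1050 + 1239632 = 1240682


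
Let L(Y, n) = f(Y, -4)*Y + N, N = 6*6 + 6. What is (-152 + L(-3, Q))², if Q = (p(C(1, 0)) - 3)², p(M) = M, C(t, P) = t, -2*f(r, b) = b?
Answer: 13456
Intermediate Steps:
f(r, b) = -b/2
N = 42 (N = 36 + 6 = 42)
Q = 4 (Q = (1 - 3)² = (-2)² = 4)
L(Y, n) = 42 + 2*Y (L(Y, n) = (-½*(-4))*Y + 42 = 2*Y + 42 = 42 + 2*Y)
(-152 + L(-3, Q))² = (-152 + (42 + 2*(-3)))² = (-152 + (42 - 6))² = (-152 + 36)² = (-116)² = 13456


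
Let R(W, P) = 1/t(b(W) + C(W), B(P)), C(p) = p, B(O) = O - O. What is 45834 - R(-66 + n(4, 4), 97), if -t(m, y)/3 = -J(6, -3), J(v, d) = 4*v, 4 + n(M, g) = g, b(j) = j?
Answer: 3300047/72 ≈ 45834.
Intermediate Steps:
B(O) = 0
n(M, g) = -4 + g
t(m, y) = 72 (t(m, y) = -(-3)*4*6 = -(-3)*24 = -3*(-24) = 72)
R(W, P) = 1/72
45834 - R(-66 + n(4, 4), 97) = 45834 - 1*1/72 = 45834 - 1/72 = 3300047/72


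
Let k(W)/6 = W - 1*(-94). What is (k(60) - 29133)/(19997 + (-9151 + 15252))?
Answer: -28209/26098 ≈ -1.0809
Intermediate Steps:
k(W) = 564 + 6*W (k(W) = 6*(W - 1*(-94)) = 6*(W + 94) = 6*(94 + W) = 564 + 6*W)
(k(60) - 29133)/(19997 + (-9151 + 15252)) = ((564 + 6*60) - 29133)/(19997 + (-9151 + 15252)) = ((564 + 360) - 29133)/(19997 + 6101) = (924 - 29133)/26098 = -28209*1/26098 = -28209/26098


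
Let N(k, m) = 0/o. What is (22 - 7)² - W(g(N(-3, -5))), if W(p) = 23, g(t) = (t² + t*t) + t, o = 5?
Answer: 202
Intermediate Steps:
N(k, m) = 0 (N(k, m) = 0/5 = 0*(⅕) = 0)
g(t) = t + 2*t² (g(t) = (t² + t²) + t = 2*t² + t = t + 2*t²)
(22 - 7)² - W(g(N(-3, -5))) = (22 - 7)² - 1*23 = 15² - 23 = 225 - 23 = 202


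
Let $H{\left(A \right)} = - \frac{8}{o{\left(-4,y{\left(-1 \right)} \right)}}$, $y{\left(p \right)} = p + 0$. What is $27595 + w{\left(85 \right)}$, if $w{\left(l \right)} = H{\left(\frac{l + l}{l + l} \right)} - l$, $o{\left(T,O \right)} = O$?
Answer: $27518$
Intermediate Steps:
$y{\left(p \right)} = p$
$H{\left(A \right)} = 8$ ($H{\left(A \right)} = - \frac{8}{-1} = \left(-8\right) \left(-1\right) = 8$)
$w{\left(l \right)} = 8 - l$
$27595 + w{\left(85 \right)} = 27595 + \left(8 - 85\right) = 27595 - 77 = 27518$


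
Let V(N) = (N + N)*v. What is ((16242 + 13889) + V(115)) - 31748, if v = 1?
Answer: -1387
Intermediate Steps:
V(N) = 2*N (V(N) = (N + N)*1 = (2*N)*1 = 2*N)
((16242 + 13889) + V(115)) - 31748 = ((16242 + 13889) + 2*115) - 31748 = (30131 + 230) - 31748 = 30361 - 31748 = -1387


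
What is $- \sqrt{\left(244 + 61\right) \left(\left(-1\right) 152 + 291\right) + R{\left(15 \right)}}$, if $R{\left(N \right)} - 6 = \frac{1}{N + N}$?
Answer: $- \frac{\sqrt{38160930}}{30} \approx -205.92$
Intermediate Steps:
$R{\left(N \right)} = 6 + \frac{1}{2 N}$ ($R{\left(N \right)} = 6 + \frac{1}{N + N} = 6 + \frac{1}{2 N}$)
$- \sqrt{\left(244 + 61\right) \left(\left(-1\right) 152 + 291\right) + R{\left(15 \right)}} = - \sqrt{\left(244 + 61\right) \left(\left(-1\right) 152 + 291\right) + \left(6 + \frac{1}{2 \cdot 15}\right)} = - \sqrt{305 \left(-152 + 291\right) + \left(6 + \frac{1}{2} \cdot \frac{1}{15}\right)} = - \sqrt{305 \cdot 139 + \left(6 + \frac{1}{30}\right)} = - \sqrt{42395 + \frac{181}{30}} = - \sqrt{\frac{1272031}{30}} = - \frac{\sqrt{38160930}}{30}$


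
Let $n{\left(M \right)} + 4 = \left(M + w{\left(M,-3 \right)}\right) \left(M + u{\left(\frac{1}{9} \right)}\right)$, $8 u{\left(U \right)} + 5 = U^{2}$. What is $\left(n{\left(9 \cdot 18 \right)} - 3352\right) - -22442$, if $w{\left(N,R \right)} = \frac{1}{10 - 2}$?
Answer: $\frac{58642927}{1296} \approx 45249.0$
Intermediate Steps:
$w{\left(N,R \right)} = \frac{1}{8}$
$u{\left(U \right)} = - \frac{5}{8} + \frac{U^{2}}{8}$
$n{\left(M \right)} = -4 + \left(- \frac{101}{162} + M\right) \left(\frac{1}{8} + M\right)$ ($n{\left(M \right)} = -4 + \left(M + \frac{1}{8}\right) \left(M - \left(\frac{5}{8} - \frac{\left(\frac{1}{9}\right)^{2}}{8}\right)\right) = -4 + \left(\frac{1}{8} + M\right) \left(M - \left(\frac{5}{8} - \frac{1}{8 \cdot 81}\right)\right) = -4 + \left(\frac{1}{8} + M\right) \left(M + \left(- \frac{5}{8} + \frac{1}{8} \cdot \frac{1}{81}\right)\right) = -4 + \left(\frac{1}{8} + M\right) \left(M + \left(- \frac{5}{8} + \frac{1}{648}\right)\right) = -4 + \left(\frac{1}{8} + M\right) \left(M - \frac{101}{162}\right) = -4 + \left(\frac{1}{8} + M\right) \left(- \frac{101}{162} + M\right) = -4 + \left(- \frac{101}{162} + M\right) \left(\frac{1}{8} + M\right)$)
$\left(n{\left(9 \cdot 18 \right)} - 3352\right) - -22442 = \left(\left(- \frac{5285}{1296} + \left(9 \cdot 18\right)^{2} - \frac{323 \cdot 9 \cdot 18}{648}\right) - 3352\right) - -22442 = \left(\left(- \frac{5285}{1296} + 162^{2} - \frac{323}{4}\right) - 3352\right) + 22442 = \left(\left(- \frac{5285}{1296} + 26244 - \frac{323}{4}\right) - 3352\right) + 22442 = \left(\frac{33902287}{1296} - 3352\right) + 22442 = \frac{29558095}{1296} + 22442 = \frac{58642927}{1296}$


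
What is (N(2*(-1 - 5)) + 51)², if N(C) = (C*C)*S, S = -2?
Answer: 56169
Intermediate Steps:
N(C) = -2*C² (N(C) = (C*C)*(-2) = C²*(-2) = -2*C²)
(N(2*(-1 - 5)) + 51)² = (-2*4*(-1 - 5)² + 51)² = (-2*(2*(-6))² + 51)² = (-2*(-12)² + 51)² = (-2*144 + 51)² = (-288 + 51)² = (-237)² = 56169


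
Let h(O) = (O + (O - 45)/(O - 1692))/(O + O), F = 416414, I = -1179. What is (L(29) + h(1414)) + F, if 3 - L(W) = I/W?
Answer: 9494969370015/22799336 ≈ 4.1646e+5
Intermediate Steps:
h(O) = (O + (-45 + O)/(-1692 + O))/(2*O) (h(O) = (O + (-45 + O)/(-1692 + O))/((2*O)) = (O + (-45 + O)/(-1692 + O))*(1/(2*O)) = (O + (-45 + O)/(-1692 + O))/(2*O))
L(W) = 3 + 1179/W (L(W) = 3 - (-1179)/W = 3 + 1179/W)
(L(29) + h(1414)) + F = ((3 + 1179/29) + (½)*(-45 + 1414² - 1691*1414)/(1414*(-1692 + 1414))) + 416414 = ((3 + 1179*(1/29)) + (½)*(1/1414)*(-45 + 1999396 - 2391074)/(-278)) + 416414 = ((3 + 1179/29) + (½)*(1/1414)*(-1/278)*(-391723)) + 416414 = (1266/29 + 391723/786184) + 416414 = 1006668911/22799336 + 416414 = 9494969370015/22799336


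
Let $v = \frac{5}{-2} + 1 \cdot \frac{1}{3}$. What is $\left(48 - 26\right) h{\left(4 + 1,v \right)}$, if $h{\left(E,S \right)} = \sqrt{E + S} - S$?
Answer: $\frac{143}{3} + \frac{11 \sqrt{102}}{3} \approx 84.698$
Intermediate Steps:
$v = - \frac{13}{6}$ ($v = 5 \left(- \frac{1}{2}\right) + 1 \cdot \frac{1}{3} = - \frac{5}{2} + \frac{1}{3} = - \frac{13}{6} \approx -2.1667$)
$\left(48 - 26\right) h{\left(4 + 1,v \right)} = \left(48 - 26\right) \left(\sqrt{\left(4 + 1\right) - \frac{13}{6}} - - \frac{13}{6}\right) = 22 \left(\sqrt{5 - \frac{13}{6}} + \frac{13}{6}\right) = 22 \left(\sqrt{\frac{17}{6}} + \frac{13}{6}\right) = 22 \left(\frac{\sqrt{102}}{6} + \frac{13}{6}\right) = 22 \left(\frac{13}{6} + \frac{\sqrt{102}}{6}\right) = \frac{143}{3} + \frac{11 \sqrt{102}}{3}$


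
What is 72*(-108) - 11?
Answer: -7787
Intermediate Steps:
72*(-108) - 11 = -7776 - 11 = -7787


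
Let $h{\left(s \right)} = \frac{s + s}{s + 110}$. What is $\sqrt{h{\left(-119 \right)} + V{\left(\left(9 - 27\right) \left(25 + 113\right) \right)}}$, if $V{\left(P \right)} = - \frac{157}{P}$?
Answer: $\frac{\sqrt{4543305}}{414} \approx 5.1486$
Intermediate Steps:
$h{\left(s \right)} = \frac{2 s}{110 + s}$
$\sqrt{h{\left(-119 \right)} + V{\left(\left(9 - 27\right) \left(25 + 113\right) \right)}} = \sqrt{2 \left(-119\right) \frac{1}{110 - 119} - \frac{157}{\left(9 - 27\right) \left(25 + 113\right)}} = \sqrt{2 \left(-119\right) \frac{1}{-9} - \frac{157}{\left(-18\right) 138}} = \sqrt{2 \left(-119\right) \left(- \frac{1}{9}\right) - \frac{157}{-2484}} = \sqrt{\frac{238}{9} - - \frac{157}{2484}} = \sqrt{\frac{238}{9} + \frac{157}{2484}} = \sqrt{\frac{65845}{2484}} = \frac{\sqrt{4543305}}{414}$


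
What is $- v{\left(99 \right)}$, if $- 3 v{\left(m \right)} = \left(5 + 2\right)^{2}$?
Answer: $\frac{49}{3} \approx 16.333$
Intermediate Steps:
$v{\left(m \right)} = - \frac{49}{3}$ ($v{\left(m \right)} = - \frac{\left(5 + 2\right)^{2}}{3} = - \frac{7^{2}}{3} = \left(- \frac{1}{3}\right) 49 = - \frac{49}{3}$)
$- v{\left(99 \right)} = \left(-1\right) \left(- \frac{49}{3}\right) = \frac{49}{3}$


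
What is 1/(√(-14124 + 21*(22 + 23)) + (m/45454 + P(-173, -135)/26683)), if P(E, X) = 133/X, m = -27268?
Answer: -4020952839475140891135/88331456590249719625641196 - 6702256943570680911225*I*√13179/88331456590249719625641196 ≈ -4.5521e-5 - 0.0087106*I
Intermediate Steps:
1/(√(-14124 + 21*(22 + 23)) + (m/45454 + P(-173, -135)/26683)) = 1/(√(-14124 + 21*(22 + 23)) + (-27268/45454 + (133/(-135))/26683)) = 1/(√(-14124 + 21*45) + (-27268*1/45454 + (133*(-1/135))*(1/26683))) = 1/(√(-14124 + 945) + (-13634/22727 - 133/135*1/26683)) = 1/(√(-13179) + (-13634/22727 - 133/3602205)) = 1/(I*√13179 - 49115485661/81867313035) = 1/(-49115485661/81867313035 + I*√13179)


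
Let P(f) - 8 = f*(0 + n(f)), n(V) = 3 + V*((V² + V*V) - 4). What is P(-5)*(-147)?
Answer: -168021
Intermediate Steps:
n(V) = 3 + V*(-4 + 2*V²) (n(V) = 3 + V*((V² + V²) - 4) = 3 + V*(2*V² - 4) = 3 + V*(-4 + 2*V²))
P(f) = 8 + f*(3 - 4*f + 2*f³) (P(f) = 8 + f*(0 + (3 - 4*f + 2*f³)) = 8 + f*(3 - 4*f + 2*f³))
P(-5)*(-147) = (8 - 5*(3 - 4*(-5) + 2*(-5)³))*(-147) = (8 - 5*(3 + 20 + 2*(-125)))*(-147) = (8 - 5*(3 + 20 - 250))*(-147) = (8 - 5*(-227))*(-147) = (8 + 1135)*(-147) = 1143*(-147) = -168021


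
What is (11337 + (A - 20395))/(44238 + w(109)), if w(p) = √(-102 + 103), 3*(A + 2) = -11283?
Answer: -12821/44239 ≈ -0.28981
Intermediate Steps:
A = -3763 (A = -2 + (⅓)*(-11283) = -2 - 3761 = -3763)
w(p) = 1 (w(p) = √1 = 1)
(11337 + (A - 20395))/(44238 + w(109)) = (11337 + (-3763 - 20395))/(44238 + 1) = (11337 - 24158)/44239 = -12821*1/44239 = -12821/44239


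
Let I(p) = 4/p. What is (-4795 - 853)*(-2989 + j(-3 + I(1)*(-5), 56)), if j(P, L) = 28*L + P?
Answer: 8155712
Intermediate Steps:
j(P, L) = P + 28*L
(-4795 - 853)*(-2989 + j(-3 + I(1)*(-5), 56)) = (-4795 - 853)*(-2989 + ((-3 + (4/1)*(-5)) + 28*56)) = -5648*(-2989 + ((-3 + (4*1)*(-5)) + 1568)) = -5648*(-2989 + ((-3 + 4*(-5)) + 1568)) = -5648*(-2989 + ((-3 - 20) + 1568)) = -5648*(-2989 + (-23 + 1568)) = -5648*(-2989 + 1545) = -5648*(-1444) = 8155712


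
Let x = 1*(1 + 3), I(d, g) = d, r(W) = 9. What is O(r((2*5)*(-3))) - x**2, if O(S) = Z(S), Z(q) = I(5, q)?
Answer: -11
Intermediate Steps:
x = 4 (x = 1*4 = 4)
Z(q) = 5
O(S) = 5
O(r((2*5)*(-3))) - x**2 = 5 - 1*4**2 = 5 - 1*16 = 5 - 16 = -11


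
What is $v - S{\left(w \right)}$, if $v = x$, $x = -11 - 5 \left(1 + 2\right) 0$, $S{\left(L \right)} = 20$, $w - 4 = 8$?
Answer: $-31$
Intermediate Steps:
$w = 12$ ($w = 4 + 8 = 12$)
$x = -11$ ($x = -11 - 5 \cdot 3 \cdot 0 = -11 - 0 = -11 + 0 = -11$)
$v = -11$
$v - S{\left(w \right)} = -11 - 20 = -31$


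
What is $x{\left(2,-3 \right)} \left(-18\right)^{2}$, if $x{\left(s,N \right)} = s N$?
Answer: $-1944$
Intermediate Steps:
$x{\left(s,N \right)} = N s$
$x{\left(2,-3 \right)} \left(-18\right)^{2} = \left(-3\right) 2 \left(-18\right)^{2} = \left(-6\right) 324 = -1944$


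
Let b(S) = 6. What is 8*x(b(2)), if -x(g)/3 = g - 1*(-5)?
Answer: -264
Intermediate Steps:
x(g) = -15 - 3*g (x(g) = -3*(g - 1*(-5)) = -3*(g + 5) = -3*(5 + g) = -15 - 3*g)
8*x(b(2)) = 8*(-15 - 3*6) = 8*(-15 - 18) = 8*(-33) = -264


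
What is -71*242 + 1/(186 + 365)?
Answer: -9467281/551 ≈ -17182.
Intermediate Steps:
-71*242 + 1/(186 + 365) = -17182 + 1/551 = -9467281/551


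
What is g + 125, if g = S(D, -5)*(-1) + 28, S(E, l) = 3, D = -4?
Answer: 150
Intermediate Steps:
g = 25 (g = 3*(-1) + 28 = -3 + 28 = 25)
g + 125 = 25 + 125 = 150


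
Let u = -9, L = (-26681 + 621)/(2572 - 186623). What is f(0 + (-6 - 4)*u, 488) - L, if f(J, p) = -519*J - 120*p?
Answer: -19375074830/184051 ≈ -1.0527e+5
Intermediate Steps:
L = 26060/184051 (L = -26060/(-184051) = -26060*(-1/184051) = 26060/184051 ≈ 0.14159)
f(0 + (-6 - 4)*u, 488) - L = (-519*(0 + (-6 - 4)*(-9)) - 120*488) - 1*26060/184051 = (-519*(0 - 10*(-9)) - 58560) - 26060/184051 = (-519*(0 + 90) - 58560) - 26060/184051 = (-519*90 - 58560) - 26060/184051 = (-46710 - 58560) - 26060/184051 = -105270 - 26060/184051 = -19375074830/184051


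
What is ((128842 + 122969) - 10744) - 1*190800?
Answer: 50267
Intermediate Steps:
((128842 + 122969) - 10744) - 1*190800 = (251811 - 10744) - 190800 = 241067 - 190800 = 50267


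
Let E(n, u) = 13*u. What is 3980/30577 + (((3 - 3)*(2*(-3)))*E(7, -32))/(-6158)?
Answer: 3980/30577 ≈ 0.13016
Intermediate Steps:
3980/30577 + (((3 - 3)*(2*(-3)))*E(7, -32))/(-6158) = 3980/30577 + (((3 - 3)*(2*(-3)))*(13*(-32)))/(-6158) = 3980*(1/30577) + ((0*(-6))*(-416))*(-1/6158) = 3980/30577 + (0*(-416))*(-1/6158) = 3980/30577 + 0*(-1/6158) = 3980/30577 + 0 = 3980/30577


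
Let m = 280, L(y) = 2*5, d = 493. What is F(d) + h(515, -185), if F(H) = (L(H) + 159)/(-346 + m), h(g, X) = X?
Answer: -12379/66 ≈ -187.56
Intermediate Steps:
L(y) = 10
F(H) = -169/66 (F(H) = (10 + 159)/(-346 + 280) = 169/(-66) = 169*(-1/66) = -169/66)
F(d) + h(515, -185) = -169/66 - 185 = -12379/66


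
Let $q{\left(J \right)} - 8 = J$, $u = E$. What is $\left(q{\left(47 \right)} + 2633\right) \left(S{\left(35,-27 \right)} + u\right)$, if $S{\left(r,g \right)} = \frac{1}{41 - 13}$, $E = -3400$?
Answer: $-9139104$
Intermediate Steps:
$u = -3400$
$q{\left(J \right)} = 8 + J$
$S{\left(r,g \right)} = \frac{1}{28}$
$\left(q{\left(47 \right)} + 2633\right) \left(S{\left(35,-27 \right)} + u\right) = \left(\left(8 + 47\right) + 2633\right) \left(\frac{1}{28} - 3400\right) = \left(55 + 2633\right) \left(- \frac{95199}{28}\right) = 2688 \left(- \frac{95199}{28}\right) = -9139104$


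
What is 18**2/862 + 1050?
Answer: 452712/431 ≈ 1050.4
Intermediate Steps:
18**2/862 + 1050 = (1/862)*324 + 1050 = 162/431 + 1050 = 452712/431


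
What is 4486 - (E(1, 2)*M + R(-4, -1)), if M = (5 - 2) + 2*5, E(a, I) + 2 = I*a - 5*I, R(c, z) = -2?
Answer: 4618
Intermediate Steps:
E(a, I) = -2 - 5*I + I*a (E(a, I) = -2 + (I*a - 5*I) = -2 + (-5*I + I*a) = -2 - 5*I + I*a)
M = 13 (M = 3 + 10 = 13)
4486 - (E(1, 2)*M + R(-4, -1)) = 4486 - ((-2 - 5*2 + 2*1)*13 - 2) = 4486 - ((-2 - 10 + 2)*13 - 2) = 4486 - (-10*13 - 2) = 4486 - (-130 - 2) = 4486 - 1*(-132) = 4486 + 132 = 4618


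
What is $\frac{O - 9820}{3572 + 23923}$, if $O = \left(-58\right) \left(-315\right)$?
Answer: $\frac{130}{423} \approx 0.30733$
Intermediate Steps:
$O = 18270$
$\frac{O - 9820}{3572 + 23923} = \frac{18270 - 9820}{3572 + 23923} = \frac{8450}{27495} = 8450 \cdot \frac{1}{27495} = \frac{130}{423}$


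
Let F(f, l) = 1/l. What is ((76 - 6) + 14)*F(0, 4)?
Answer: 21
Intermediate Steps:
((76 - 6) + 14)*F(0, 4) = ((76 - 6) + 14)/4 = (70 + 14)*(¼) = 84*(¼) = 21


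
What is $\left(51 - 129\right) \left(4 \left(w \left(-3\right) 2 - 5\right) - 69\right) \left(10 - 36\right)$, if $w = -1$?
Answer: $-131820$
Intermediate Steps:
$\left(51 - 129\right) \left(4 \left(w \left(-3\right) 2 - 5\right) - 69\right) \left(10 - 36\right) = \left(51 - 129\right) \left(4 \left(\left(-1\right) \left(-3\right) 2 - 5\right) - 69\right) \left(10 - 36\right) = - 78 \left(4 \left(3 \cdot 2 - 5\right) - 69\right) \left(-26\right) = - 78 \left(4 \left(6 - 5\right) - 69\right) \left(-26\right) = - 78 \left(4 \cdot 1 - 69\right) \left(-26\right) = - 78 \left(4 - 69\right) \left(-26\right) = - 78 \left(\left(-65\right) \left(-26\right)\right) = \left(-78\right) 1690 = -131820$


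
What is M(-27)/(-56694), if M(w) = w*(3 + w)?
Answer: -108/9449 ≈ -0.011430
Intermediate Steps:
M(-27)/(-56694) = -27*(3 - 27)/(-56694) = -27*(-24)*(-1/56694) = 648*(-1/56694) = -108/9449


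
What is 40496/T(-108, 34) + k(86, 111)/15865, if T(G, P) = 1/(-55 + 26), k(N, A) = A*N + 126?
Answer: -18631592488/15865 ≈ -1.1744e+6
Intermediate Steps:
k(N, A) = 126 + A*N
T(G, P) = -1/29 (T(G, P) = 1/(-29) = -1/29)
40496/T(-108, 34) + k(86, 111)/15865 = 40496/(-1/29) + (126 + 111*86)/15865 = 40496*(-29) + (126 + 9546)*(1/15865) = -1174384 + 9672*(1/15865) = -1174384 + 9672/15865 = -18631592488/15865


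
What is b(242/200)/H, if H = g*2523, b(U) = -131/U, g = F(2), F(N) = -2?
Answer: 6550/305283 ≈ 0.021455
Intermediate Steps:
g = -2
H = -5046 (H = -2*2523 = -5046)
b(242/200)/H = -131/(242/200)/(-5046) = -131/(242*(1/200))*(-1/5046) = -131/121/100*(-1/5046) = -131*100/121*(-1/5046) = -13100/121*(-1/5046) = 6550/305283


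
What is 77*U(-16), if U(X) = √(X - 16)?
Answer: 308*I*√2 ≈ 435.58*I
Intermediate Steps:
U(X) = √(-16 + X)
77*U(-16) = 77*√(-16 - 16) = 77*√(-32) = 77*(4*I*√2) = 308*I*√2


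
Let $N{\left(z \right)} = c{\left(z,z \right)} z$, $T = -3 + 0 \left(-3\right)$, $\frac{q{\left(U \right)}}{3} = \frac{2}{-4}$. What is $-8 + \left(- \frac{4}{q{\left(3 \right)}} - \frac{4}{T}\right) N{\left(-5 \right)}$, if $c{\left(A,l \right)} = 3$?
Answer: $-68$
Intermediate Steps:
$q{\left(U \right)} = - \frac{3}{2}$ ($q{\left(U \right)} = 3 \frac{2}{-4} = 3 \cdot 2 \left(- \frac{1}{4}\right) = 3 \left(- \frac{1}{2}\right) = - \frac{3}{2}$)
$T = -3$ ($T = -3 + 0 = -3$)
$N{\left(z \right)} = 3 z$
$-8 + \left(- \frac{4}{q{\left(3 \right)}} - \frac{4}{T}\right) N{\left(-5 \right)} = -8 + \left(- \frac{4}{- \frac{3}{2}} - \frac{4}{-3}\right) 3 \left(-5\right) = -8 + \left(\left(-4\right) \left(- \frac{2}{3}\right) - - \frac{4}{3}\right) \left(-15\right) = -8 + \left(\frac{8}{3} + \frac{4}{3}\right) \left(-15\right) = -8 + 4 \left(-15\right) = -8 - 60 = -68$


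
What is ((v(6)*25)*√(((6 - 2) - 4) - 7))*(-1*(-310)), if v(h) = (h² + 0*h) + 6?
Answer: 325500*I*√7 ≈ 8.6119e+5*I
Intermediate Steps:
v(h) = 6 + h² (v(h) = (h² + 0) + 6 = h² + 6 = 6 + h²)
((v(6)*25)*√(((6 - 2) - 4) - 7))*(-1*(-310)) = (((6 + 6²)*25)*√(((6 - 2) - 4) - 7))*(-1*(-310)) = (((6 + 36)*25)*√((4 - 4) - 7))*310 = ((42*25)*√(0 - 7))*310 = (1050*√(-7))*310 = (1050*(I*√7))*310 = (1050*I*√7)*310 = 325500*I*√7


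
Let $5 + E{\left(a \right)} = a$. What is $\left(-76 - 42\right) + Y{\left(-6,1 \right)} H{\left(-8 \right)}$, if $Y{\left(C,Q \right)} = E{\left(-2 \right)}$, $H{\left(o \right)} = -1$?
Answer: $-111$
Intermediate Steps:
$E{\left(a \right)} = -5 + a$
$Y{\left(C,Q \right)} = -7$ ($Y{\left(C,Q \right)} = -5 - 2 = -7$)
$\left(-76 - 42\right) + Y{\left(-6,1 \right)} H{\left(-8 \right)} = \left(-76 - 42\right) - -7 = \left(-76 - 42\right) + 7 = -118 + 7 = -111$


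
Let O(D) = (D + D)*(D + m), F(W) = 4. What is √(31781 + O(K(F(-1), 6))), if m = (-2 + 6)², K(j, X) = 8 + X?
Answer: √32621 ≈ 180.61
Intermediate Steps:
m = 16 (m = 4² = 16)
O(D) = 2*D*(16 + D) (O(D) = (D + D)*(D + 16) = (2*D)*(16 + D) = 2*D*(16 + D))
√(31781 + O(K(F(-1), 6))) = √(31781 + 2*(8 + 6)*(16 + (8 + 6))) = √(31781 + 2*14*(16 + 14)) = √(31781 + 2*14*30) = √(31781 + 840) = √32621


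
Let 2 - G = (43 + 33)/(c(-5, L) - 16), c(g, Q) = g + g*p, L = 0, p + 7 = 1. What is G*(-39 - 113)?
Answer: 8816/9 ≈ 979.56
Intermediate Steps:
p = -6 (p = -7 + 1 = -6)
c(g, Q) = -5*g (c(g, Q) = g + g*(-6) = g - 6*g = -5*g)
G = -58/9 (G = 2 - (43 + 33)/(-5*(-5) - 16) = 2 - 76/(25 - 16) = 2 - 76/9 = -58/9 ≈ -6.4444)
G*(-39 - 113) = -58*(-39 - 113)/9 = -58/9*(-152) = 8816/9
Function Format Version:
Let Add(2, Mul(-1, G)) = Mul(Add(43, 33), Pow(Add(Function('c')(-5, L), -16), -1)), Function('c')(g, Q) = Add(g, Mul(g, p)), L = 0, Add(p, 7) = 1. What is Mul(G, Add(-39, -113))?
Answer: Rational(8816, 9) ≈ 979.56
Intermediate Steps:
p = -6 (p = Add(-7, 1) = -6)
Function('c')(g, Q) = Mul(-5, g) (Function('c')(g, Q) = Add(g, Mul(g, -6)) = Add(g, Mul(-6, g)) = Mul(-5, g))
G = Rational(-58, 9) (G = Add(2, Mul(-1, Mul(Add(43, 33), Pow(Add(Mul(-5, -5), -16), -1)))) = Add(2, Mul(-1, Mul(76, Pow(Add(25, -16), -1)))) = Add(2, Mul(-1, Mul(76, Pow(9, -1)))) = Add(2, Mul(-1, Mul(76, Rational(1, 9)))) = Add(2, Mul(-1, Rational(76, 9))) = Add(2, Rational(-76, 9)) = Rational(-58, 9) ≈ -6.4444)
Mul(G, Add(-39, -113)) = Mul(Rational(-58, 9), Add(-39, -113)) = Mul(Rational(-58, 9), -152) = Rational(8816, 9)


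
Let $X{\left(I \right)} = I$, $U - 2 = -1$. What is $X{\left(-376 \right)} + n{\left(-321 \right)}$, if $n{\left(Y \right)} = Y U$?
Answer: $-697$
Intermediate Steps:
$U = 1$ ($U = 2 - 1 = 1$)
$n{\left(Y \right)} = Y$ ($n{\left(Y \right)} = Y 1 = Y$)
$X{\left(-376 \right)} + n{\left(-321 \right)} = -376 - 321 = -697$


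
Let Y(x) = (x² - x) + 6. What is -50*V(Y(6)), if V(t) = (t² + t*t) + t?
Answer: -131400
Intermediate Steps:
Y(x) = 6 + x² - x
V(t) = t + 2*t² (V(t) = (t² + t²) + t = 2*t² + t = t + 2*t²)
-50*V(Y(6)) = -50*(6 + 6² - 1*6)*(1 + 2*(6 + 6² - 1*6)) = -50*(6 + 36 - 6)*(1 + 2*(6 + 36 - 6)) = -1800*(1 + 2*36) = -1800*(1 + 72) = -1800*73 = -50*2628 = -131400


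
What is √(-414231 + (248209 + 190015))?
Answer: √23993 ≈ 154.90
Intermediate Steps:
√(-414231 + (248209 + 190015)) = √(-414231 + 438224) = √23993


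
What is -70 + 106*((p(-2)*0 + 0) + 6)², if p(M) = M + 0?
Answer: 3746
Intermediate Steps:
p(M) = M
-70 + 106*((p(-2)*0 + 0) + 6)² = -70 + 106*((-2*0 + 0) + 6)² = -70 + 106*((0 + 0) + 6)² = -70 + 106*(0 + 6)² = -70 + 106*6² = -70 + 106*36 = -70 + 3816 = 3746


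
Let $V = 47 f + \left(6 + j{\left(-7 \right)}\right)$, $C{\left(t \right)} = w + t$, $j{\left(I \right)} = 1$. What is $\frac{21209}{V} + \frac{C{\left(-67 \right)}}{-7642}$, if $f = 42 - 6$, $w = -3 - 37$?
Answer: $\frac{162260971}{12983758} \approx 12.497$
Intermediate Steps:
$w = -40$
$f = 36$
$C{\left(t \right)} = -40 + t$
$V = 1699$ ($V = 47 \cdot 36 + \left(6 + 1\right) = 1692 + 7 = 1699$)
$\frac{21209}{V} + \frac{C{\left(-67 \right)}}{-7642} = \frac{21209}{1699} + \frac{-40 - 67}{-7642} = 21209 \cdot \frac{1}{1699} - - \frac{107}{7642} = \frac{21209}{1699} + \frac{107}{7642} = \frac{162260971}{12983758}$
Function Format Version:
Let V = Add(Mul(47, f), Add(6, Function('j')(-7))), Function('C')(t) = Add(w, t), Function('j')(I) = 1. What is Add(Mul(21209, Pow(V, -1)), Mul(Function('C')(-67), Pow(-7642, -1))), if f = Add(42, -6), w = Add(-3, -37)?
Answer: Rational(162260971, 12983758) ≈ 12.497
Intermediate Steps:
w = -40
f = 36
Function('C')(t) = Add(-40, t)
V = 1699 (V = Add(Mul(47, 36), Add(6, 1)) = Add(1692, 7) = 1699)
Add(Mul(21209, Pow(V, -1)), Mul(Function('C')(-67), Pow(-7642, -1))) = Add(Mul(21209, Pow(1699, -1)), Mul(Add(-40, -67), Pow(-7642, -1))) = Add(Mul(21209, Rational(1, 1699)), Mul(-107, Rational(-1, 7642))) = Add(Rational(21209, 1699), Rational(107, 7642)) = Rational(162260971, 12983758)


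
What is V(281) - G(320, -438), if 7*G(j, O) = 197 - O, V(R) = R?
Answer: 1332/7 ≈ 190.29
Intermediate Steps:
G(j, O) = 197/7 - O/7 (G(j, O) = (197 - O)/7 = 197/7 - O/7)
V(281) - G(320, -438) = 281 - (197/7 - ⅐*(-438)) = 281 - (197/7 + 438/7) = 281 - 1*635/7 = 281 - 635/7 = 1332/7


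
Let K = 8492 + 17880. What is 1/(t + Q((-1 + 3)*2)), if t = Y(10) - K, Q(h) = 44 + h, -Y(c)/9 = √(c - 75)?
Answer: I/(-26324*I + 9*√65) ≈ -3.7988e-5 + 1.0471e-7*I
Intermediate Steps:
Y(c) = -9*√(-75 + c) (Y(c) = -9*√(c - 75) = -9*√(-75 + c))
K = 26372
t = -26372 - 9*I*√65 (t = -9*√(-75 + 10) - 1*26372 = -9*I*√65 - 26372 = -26372 - 9*I*√65 ≈ -26372.0 - 72.56*I)
1/(t + Q((-1 + 3)*2)) = 1/((-26372 - 9*I*√65) + (44 + (-1 + 3)*2)) = 1/((-26372 - 9*I*√65) + (44 + 2*2)) = 1/((-26372 - 9*I*√65) + (44 + 4)) = 1/((-26372 - 9*I*√65) + 48) = 1/(-26324 - 9*I*√65)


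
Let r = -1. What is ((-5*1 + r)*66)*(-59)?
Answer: 23364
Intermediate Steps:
((-5*1 + r)*66)*(-59) = ((-5*1 - 1)*66)*(-59) = ((-5 - 1)*66)*(-59) = -6*66*(-59) = -396*(-59) = 23364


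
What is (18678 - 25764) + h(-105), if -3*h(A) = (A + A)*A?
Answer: -14436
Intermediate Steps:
h(A) = -2*A²/3 (h(A) = -(A + A)*A/3 = -2*A*A/3 = -2*A²/3)
(18678 - 25764) + h(-105) = (18678 - 25764) - ⅔*(-105)² = -7086 - ⅔*11025 = -7086 - 7350 = -14436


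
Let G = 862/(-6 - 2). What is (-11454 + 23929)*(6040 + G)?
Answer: 296019275/4 ≈ 7.4005e+7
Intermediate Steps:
G = -431/4 (G = 862/(-8) = 862*(-⅛) = -431/4 ≈ -107.75)
(-11454 + 23929)*(6040 + G) = (-11454 + 23929)*(6040 - 431/4) = 12475*(23729/4) = 296019275/4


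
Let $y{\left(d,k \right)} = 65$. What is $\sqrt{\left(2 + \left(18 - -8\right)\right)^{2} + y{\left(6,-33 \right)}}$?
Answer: $\sqrt{849} \approx 29.138$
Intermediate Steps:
$\sqrt{\left(2 + \left(18 - -8\right)\right)^{2} + y{\left(6,-33 \right)}} = \sqrt{\left(2 + \left(18 - -8\right)\right)^{2} + 65} = \sqrt{\left(2 + \left(18 + 8\right)\right)^{2} + 65} = \sqrt{\left(2 + 26\right)^{2} + 65} = \sqrt{28^{2} + 65} = \sqrt{784 + 65} = \sqrt{849}$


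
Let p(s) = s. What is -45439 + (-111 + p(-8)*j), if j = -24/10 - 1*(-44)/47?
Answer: -10701498/235 ≈ -45538.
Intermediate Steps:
j = -344/235 (j = -24*1/10 + 44*(1/47) = -12/5 + 44/47 = -344/235 ≈ -1.4638)
-45439 + (-111 + p(-8)*j) = -45439 + (-111 - 8*(-344/235)) = -45439 + (-111 + 2752/235) = -45439 - 23333/235 = -10701498/235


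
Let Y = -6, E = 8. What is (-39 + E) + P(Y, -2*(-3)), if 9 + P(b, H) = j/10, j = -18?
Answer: -209/5 ≈ -41.800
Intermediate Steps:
P(b, H) = -54/5 (P(b, H) = -9 - 18/10 = -9 - 18*1/10 = -9 - 9/5 = -54/5)
(-39 + E) + P(Y, -2*(-3)) = (-39 + 8) - 54/5 = -31 - 54/5 = -209/5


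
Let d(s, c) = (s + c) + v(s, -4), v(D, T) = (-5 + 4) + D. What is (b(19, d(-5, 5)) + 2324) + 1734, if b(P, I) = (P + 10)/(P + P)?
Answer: 154233/38 ≈ 4058.8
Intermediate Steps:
v(D, T) = -1 + D
d(s, c) = -1 + c + 2*s (d(s, c) = (s + c) + (-1 + s) = (c + s) + (-1 + s) = -1 + c + 2*s)
b(P, I) = (10 + P)/(2*P) (b(P, I) = (10 + P)/((2*P)) = (10 + P)*(1/(2*P)) = (10 + P)/(2*P))
(b(19, d(-5, 5)) + 2324) + 1734 = ((½)*(10 + 19)/19 + 2324) + 1734 = ((½)*(1/19)*29 + 2324) + 1734 = (29/38 + 2324) + 1734 = 88341/38 + 1734 = 154233/38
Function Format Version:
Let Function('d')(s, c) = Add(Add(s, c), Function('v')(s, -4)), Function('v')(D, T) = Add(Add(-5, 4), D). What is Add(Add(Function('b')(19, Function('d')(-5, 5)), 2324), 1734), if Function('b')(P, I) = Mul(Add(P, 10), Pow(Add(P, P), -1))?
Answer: Rational(154233, 38) ≈ 4058.8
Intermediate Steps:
Function('v')(D, T) = Add(-1, D)
Function('d')(s, c) = Add(-1, c, Mul(2, s)) (Function('d')(s, c) = Add(Add(s, c), Add(-1, s)) = Add(Add(c, s), Add(-1, s)) = Add(-1, c, Mul(2, s)))
Function('b')(P, I) = Mul(Rational(1, 2), Pow(P, -1), Add(10, P)) (Function('b')(P, I) = Mul(Add(10, P), Pow(Mul(2, P), -1)) = Mul(Add(10, P), Mul(Rational(1, 2), Pow(P, -1))) = Mul(Rational(1, 2), Pow(P, -1), Add(10, P)))
Add(Add(Function('b')(19, Function('d')(-5, 5)), 2324), 1734) = Add(Add(Mul(Rational(1, 2), Pow(19, -1), Add(10, 19)), 2324), 1734) = Add(Add(Mul(Rational(1, 2), Rational(1, 19), 29), 2324), 1734) = Add(Add(Rational(29, 38), 2324), 1734) = Add(Rational(88341, 38), 1734) = Rational(154233, 38)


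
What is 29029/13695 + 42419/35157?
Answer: 48530326/14590155 ≈ 3.3262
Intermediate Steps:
29029/13695 + 42419/35157 = 29029*(1/13695) + 42419*(1/35157) = 2639/1245 + 42419/35157 = 48530326/14590155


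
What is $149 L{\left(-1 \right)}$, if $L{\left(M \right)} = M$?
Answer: $-149$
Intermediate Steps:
$149 L{\left(-1 \right)} = 149 \left(-1\right) = -149$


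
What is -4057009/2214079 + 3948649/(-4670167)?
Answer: -27689530379774/10340118681193 ≈ -2.6779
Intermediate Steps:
-4057009/2214079 + 3948649/(-4670167) = -4057009*1/2214079 + 3948649*(-1/4670167) = -4057009/2214079 - 3948649/4670167 = -27689530379774/10340118681193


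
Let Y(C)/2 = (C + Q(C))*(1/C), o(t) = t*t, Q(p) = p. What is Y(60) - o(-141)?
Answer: -19877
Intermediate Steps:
o(t) = t²
Y(C) = 4 (Y(C) = 2*((C + C)*(1/C)) = 2*((2*C)/C) = 2*2 = 4)
Y(60) - o(-141) = 4 - 1*(-141)² = 4 - 1*19881 = 4 - 19881 = -19877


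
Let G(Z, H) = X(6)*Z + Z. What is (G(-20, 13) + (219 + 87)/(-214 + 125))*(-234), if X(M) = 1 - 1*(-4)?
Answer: 2570724/89 ≈ 28885.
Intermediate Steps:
X(M) = 5 (X(M) = 1 + 4 = 5)
G(Z, H) = 6*Z (G(Z, H) = 5*Z + Z = 6*Z)
(G(-20, 13) + (219 + 87)/(-214 + 125))*(-234) = (6*(-20) + (219 + 87)/(-214 + 125))*(-234) = (-120 + 306/(-89))*(-234) = (-120 + 306*(-1/89))*(-234) = (-120 - 306/89)*(-234) = -10986/89*(-234) = 2570724/89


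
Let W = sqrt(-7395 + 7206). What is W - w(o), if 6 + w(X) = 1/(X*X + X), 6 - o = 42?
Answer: 7559/1260 + 3*I*sqrt(21) ≈ 5.9992 + 13.748*I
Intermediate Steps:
o = -36 (o = 6 - 1*42 = 6 - 42 = -36)
w(X) = -6 + 1/(X + X**2) (w(X) = -6 + 1/(X*X + X) = -6 + 1/(X**2 + X) = -6 + 1/(X + X**2))
W = 3*I*sqrt(21) (W = sqrt(-189) = 3*I*sqrt(21) ≈ 13.748*I)
W - w(o) = 3*I*sqrt(21) - (1 - 6*(-36) - 6*(-36)**2)/((-36)*(1 - 36)) = 3*I*sqrt(21) - (-1)*(1 + 216 - 6*1296)/(36*(-35)) = 3*I*sqrt(21) - (-1)*(-1)*(1 + 216 - 7776)/(36*35) = 3*I*sqrt(21) - (-1)*(-1)*(-7559)/(36*35) = 3*I*sqrt(21) - 1*(-7559/1260) = 3*I*sqrt(21) + 7559/1260 = 7559/1260 + 3*I*sqrt(21)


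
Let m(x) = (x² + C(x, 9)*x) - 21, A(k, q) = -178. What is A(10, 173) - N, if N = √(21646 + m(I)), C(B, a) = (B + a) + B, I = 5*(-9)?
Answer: -178 - √27295 ≈ -343.21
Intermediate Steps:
I = -45
C(B, a) = a + 2*B
m(x) = -21 + x² + x*(9 + 2*x) (m(x) = (x² + (9 + 2*x)*x) - 21 = (x² + x*(9 + 2*x)) - 21 = -21 + x² + x*(9 + 2*x))
N = √27295 (N = √(21646 + (-21 + 3*(-45)² + 9*(-45))) = √(21646 + (-21 + 3*2025 - 405)) = √(21646 + (-21 + 6075 - 405)) = √(21646 + 5649) = √27295 ≈ 165.21)
A(10, 173) - N = -178 - √27295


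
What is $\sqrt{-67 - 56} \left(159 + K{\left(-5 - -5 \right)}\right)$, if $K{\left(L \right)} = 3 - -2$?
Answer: $164 i \sqrt{123} \approx 1818.8 i$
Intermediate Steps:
$K{\left(L \right)} = 5$ ($K{\left(L \right)} = 3 + 2 = 5$)
$\sqrt{-67 - 56} \left(159 + K{\left(-5 - -5 \right)}\right) = \sqrt{-67 - 56} \left(159 + 5\right) = \sqrt{-123} \cdot 164 = i \sqrt{123} \cdot 164 = 164 i \sqrt{123}$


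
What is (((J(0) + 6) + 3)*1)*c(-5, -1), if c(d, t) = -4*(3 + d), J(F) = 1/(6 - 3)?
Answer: 224/3 ≈ 74.667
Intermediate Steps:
J(F) = ⅓ (J(F) = 1/3 = ⅓)
c(d, t) = -12 - 4*d
(((J(0) + 6) + 3)*1)*c(-5, -1) = (((⅓ + 6) + 3)*1)*(-12 - 4*(-5)) = ((19/3 + 3)*1)*(-12 + 20) = ((28/3)*1)*8 = (28/3)*8 = 224/3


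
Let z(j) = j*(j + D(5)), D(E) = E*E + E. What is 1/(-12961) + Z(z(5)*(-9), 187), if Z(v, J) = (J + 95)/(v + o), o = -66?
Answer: -1218881/7089667 ≈ -0.17192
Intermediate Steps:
D(E) = E + E**2 (D(E) = E**2 + E = E + E**2)
z(j) = j*(30 + j) (z(j) = j*(j + 5*(1 + 5)) = j*(j + 5*6) = j*(j + 30) = j*(30 + j))
Z(v, J) = (95 + J)/(-66 + v) (Z(v, J) = (J + 95)/(v - 66) = (95 + J)/(-66 + v))
1/(-12961) + Z(z(5)*(-9), 187) = 1/(-12961) + (95 + 187)/(-66 + (5*(30 + 5))*(-9)) = -1/12961 + 282/(-66 + (5*35)*(-9)) = -1/12961 + 282/(-66 + 175*(-9)) = -1/12961 + 282/(-66 - 1575) = -1/12961 + 282/(-1641) = -1/12961 - 1/1641*282 = -1/12961 - 94/547 = -1218881/7089667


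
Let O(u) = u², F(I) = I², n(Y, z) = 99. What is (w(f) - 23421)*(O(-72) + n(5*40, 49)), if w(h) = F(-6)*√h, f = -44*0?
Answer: -123733143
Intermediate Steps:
f = 0
w(h) = 36*√h (w(h) = (-6)²*√h = 36*√h)
(w(f) - 23421)*(O(-72) + n(5*40, 49)) = (36*√0 - 23421)*((-72)² + 99) = (36*0 - 23421)*(5184 + 99) = (0 - 23421)*5283 = -23421*5283 = -123733143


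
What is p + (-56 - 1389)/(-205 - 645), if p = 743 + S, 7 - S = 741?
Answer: 107/10 ≈ 10.700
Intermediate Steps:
S = -734 (S = 7 - 1*741 = 7 - 741 = -734)
p = 9 (p = 743 - 734 = 9)
p + (-56 - 1389)/(-205 - 645) = 9 + (-56 - 1389)/(-205 - 645) = 9 - 1445/(-850) = 9 - 1445*(-1/850) = 9 + 17/10 = 107/10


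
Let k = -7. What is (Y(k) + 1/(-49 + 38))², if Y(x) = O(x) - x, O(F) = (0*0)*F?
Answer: 5776/121 ≈ 47.736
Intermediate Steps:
O(F) = 0 (O(F) = 0*F = 0)
Y(x) = -x (Y(x) = 0 - x = -x)
(Y(k) + 1/(-49 + 38))² = (-1*(-7) + 1/(-49 + 38))² = (7 + 1/(-11))² = (7 - 1/11)² = (76/11)² = 5776/121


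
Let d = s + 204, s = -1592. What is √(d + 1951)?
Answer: √563 ≈ 23.728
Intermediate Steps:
d = -1388 (d = -1592 + 204 = -1388)
√(d + 1951) = √(-1388 + 1951) = √563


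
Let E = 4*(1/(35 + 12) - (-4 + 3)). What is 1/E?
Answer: 47/192 ≈ 0.24479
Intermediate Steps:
E = 192/47 (E = 4*(1/47 - 1*(-1)) = 4*(1/47 + 1) = 4*(48/47) = 192/47 ≈ 4.0851)
1/E = 1/(192/47) = 47/192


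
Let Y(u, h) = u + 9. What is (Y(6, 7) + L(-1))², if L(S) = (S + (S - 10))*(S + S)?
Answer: 1521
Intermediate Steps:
Y(u, h) = 9 + u
L(S) = 2*S*(-10 + 2*S) (L(S) = (S + (-10 + S))*(2*S) = (-10 + 2*S)*(2*S) = 2*S*(-10 + 2*S))
(Y(6, 7) + L(-1))² = ((9 + 6) + 4*(-1)*(-5 - 1))² = (15 + 4*(-1)*(-6))² = (15 + 24)² = 39² = 1521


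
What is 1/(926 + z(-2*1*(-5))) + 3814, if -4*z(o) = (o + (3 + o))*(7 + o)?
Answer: 12635786/3313 ≈ 3814.0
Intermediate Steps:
z(o) = -(3 + 2*o)*(7 + o)/4 (z(o) = -(o + (3 + o))*(7 + o)/4 = -(3 + 2*o)*(7 + o)/4)
1/(926 + z(-2*1*(-5))) + 3814 = 1/(926 + (-21/4 - 17*(-2*1)*(-5)/4 - (-2*1*(-5))²/2)) + 3814 = 1/(926 + (-21/4 - (-17)*(-5)/2 - (-2*(-5))²/2)) + 3814 = 1/(926 + (-21/4 - 17/4*10 - ½*10²)) + 3814 = 1/(926 + (-21/4 - 85/2 - ½*100)) + 3814 = 1/(926 + (-21/4 - 85/2 - 50)) + 3814 = 1/(926 - 391/4) + 3814 = 1/(3313/4) + 3814 = 4/3313 + 3814 = 12635786/3313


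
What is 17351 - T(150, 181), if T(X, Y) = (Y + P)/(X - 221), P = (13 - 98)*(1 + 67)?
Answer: 1226322/71 ≈ 17272.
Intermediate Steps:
P = -5780 (P = -85*68 = -5780)
T(X, Y) = (-5780 + Y)/(-221 + X) (T(X, Y) = (Y - 5780)/(X - 221) = (-5780 + Y)/(-221 + X))
17351 - T(150, 181) = 17351 - (-5780 + 181)/(-221 + 150) = 17351 - (-5599)/(-71) = 17351 - (-1)*(-5599)/71 = 17351 - 1*5599/71 = 17351 - 5599/71 = 1226322/71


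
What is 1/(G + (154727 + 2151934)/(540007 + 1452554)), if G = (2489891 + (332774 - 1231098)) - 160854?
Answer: 664187/950261744218 ≈ 6.9895e-7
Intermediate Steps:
G = 1430713 (G = (2489891 - 898324) - 160854 = 1591567 - 160854 = 1430713)
1/(G + (154727 + 2151934)/(540007 + 1452554)) = 1/(1430713 + (154727 + 2151934)/(540007 + 1452554)) = 1/(1430713 + 2306661/1992561) = 1/(1430713 + 2306661*(1/1992561)) = 1/(1430713 + 768887/664187) = 1/(950261744218/664187) = 664187/950261744218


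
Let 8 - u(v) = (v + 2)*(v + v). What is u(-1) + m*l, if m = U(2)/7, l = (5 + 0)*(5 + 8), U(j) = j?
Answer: 200/7 ≈ 28.571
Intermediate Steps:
l = 65 (l = 5*13 = 65)
m = 2/7 ≈ 0.28571
u(v) = 8 - 2*v*(2 + v) (u(v) = 8 - (v + 2)*(v + v) = 8 - (2 + v)*2*v = 8 - 2*v*(2 + v))
u(-1) + m*l = (8 - 4*(-1) - 2*(-1)²) + (2/7)*65 = (8 + 4 - 2*1) + 130/7 = (8 + 4 - 2) + 130/7 = 10 + 130/7 = 200/7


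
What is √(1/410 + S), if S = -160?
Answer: I*√26895590/410 ≈ 12.649*I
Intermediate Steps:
√(1/410 + S) = √(1/410 - 160) = √(-65599/410) = I*√26895590/410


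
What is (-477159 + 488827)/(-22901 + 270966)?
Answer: 11668/248065 ≈ 0.047036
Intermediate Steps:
(-477159 + 488827)/(-22901 + 270966) = 11668/248065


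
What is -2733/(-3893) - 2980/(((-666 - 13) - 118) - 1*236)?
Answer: 14424329/4021469 ≈ 3.5868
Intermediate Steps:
-2733/(-3893) - 2980/(((-666 - 13) - 118) - 1*236) = -2733*(-1/3893) - 2980/((-679 - 118) - 236) = 2733/3893 - 2980/(-797 - 236) = 2733/3893 - 2980/(-1033) = 2733/3893 - 2980*(-1/1033) = 2733/3893 + 2980/1033 = 14424329/4021469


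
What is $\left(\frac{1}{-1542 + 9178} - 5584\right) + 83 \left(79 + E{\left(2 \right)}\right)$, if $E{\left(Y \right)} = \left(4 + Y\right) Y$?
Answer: $\frac{15035285}{7636} \approx 1969.0$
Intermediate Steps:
$E{\left(Y \right)} = Y \left(4 + Y\right)$
$\left(\frac{1}{-1542 + 9178} - 5584\right) + 83 \left(79 + E{\left(2 \right)}\right) = \left(\frac{1}{-1542 + 9178} - 5584\right) + 83 \left(79 + 2 \left(4 + 2\right)\right) = \left(\frac{1}{7636} - 5584\right) + 83 \left(79 + 2 \cdot 6\right) = \left(\frac{1}{7636} - 5584\right) + 83 \left(79 + 12\right) = - \frac{42639423}{7636} + 83 \cdot 91 = - \frac{42639423}{7636} + 7553 = \frac{15035285}{7636}$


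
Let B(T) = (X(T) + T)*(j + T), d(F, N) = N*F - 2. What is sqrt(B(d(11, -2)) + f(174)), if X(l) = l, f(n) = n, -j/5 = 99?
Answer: sqrt(25086) ≈ 158.39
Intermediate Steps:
j = -495 (j = -5*99 = -495)
d(F, N) = -2 + F*N (d(F, N) = F*N - 2 = -2 + F*N)
B(T) = 2*T*(-495 + T) (B(T) = (T + T)*(-495 + T) = (2*T)*(-495 + T) = 2*T*(-495 + T))
sqrt(B(d(11, -2)) + f(174)) = sqrt(2*(-2 + 11*(-2))*(-495 + (-2 + 11*(-2))) + 174) = sqrt(2*(-2 - 22)*(-495 + (-2 - 22)) + 174) = sqrt(2*(-24)*(-495 - 24) + 174) = sqrt(2*(-24)*(-519) + 174) = sqrt(24912 + 174) = sqrt(25086)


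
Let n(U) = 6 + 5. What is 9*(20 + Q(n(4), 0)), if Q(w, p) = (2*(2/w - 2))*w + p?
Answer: -180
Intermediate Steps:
n(U) = 11
Q(w, p) = p + w*(-4 + 4/w) (Q(w, p) = (2*(-2 + 2/w))*w + p = (-4 + 4/w)*w + p = w*(-4 + 4/w) + p = p + w*(-4 + 4/w))
9*(20 + Q(n(4), 0)) = 9*(20 + (4 + 0 - 4*11)) = 9*(20 + (4 + 0 - 44)) = 9*(20 - 40) = 9*(-20) = -180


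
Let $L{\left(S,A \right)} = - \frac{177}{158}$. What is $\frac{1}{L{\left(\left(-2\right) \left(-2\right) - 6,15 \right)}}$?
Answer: $- \frac{158}{177} \approx -0.89266$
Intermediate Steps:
$L{\left(S,A \right)} = - \frac{177}{158}$ ($L{\left(S,A \right)} = \left(-177\right) \frac{1}{158} = - \frac{177}{158}$)
$\frac{1}{L{\left(\left(-2\right) \left(-2\right) - 6,15 \right)}} = \frac{1}{- \frac{177}{158}} = - \frac{158}{177}$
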